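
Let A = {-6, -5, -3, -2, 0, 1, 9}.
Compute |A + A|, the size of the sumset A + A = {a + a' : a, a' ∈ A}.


A + A = {a + a' : a, a' ∈ A}; |A| = 7.
General bounds: 2|A| - 1 ≤ |A + A| ≤ |A|(|A|+1)/2, i.e. 13 ≤ |A + A| ≤ 28.
Lower bound 2|A|-1 is attained iff A is an arithmetic progression.
Enumerate sums a + a' for a ≤ a' (symmetric, so this suffices):
a = -6: -6+-6=-12, -6+-5=-11, -6+-3=-9, -6+-2=-8, -6+0=-6, -6+1=-5, -6+9=3
a = -5: -5+-5=-10, -5+-3=-8, -5+-2=-7, -5+0=-5, -5+1=-4, -5+9=4
a = -3: -3+-3=-6, -3+-2=-5, -3+0=-3, -3+1=-2, -3+9=6
a = -2: -2+-2=-4, -2+0=-2, -2+1=-1, -2+9=7
a = 0: 0+0=0, 0+1=1, 0+9=9
a = 1: 1+1=2, 1+9=10
a = 9: 9+9=18
Distinct sums: {-12, -11, -10, -9, -8, -7, -6, -5, -4, -3, -2, -1, 0, 1, 2, 3, 4, 6, 7, 9, 10, 18}
|A + A| = 22

|A + A| = 22


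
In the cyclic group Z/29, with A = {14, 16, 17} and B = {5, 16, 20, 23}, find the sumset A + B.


Work in Z/29Z: reduce every sum a + b modulo 29.
Enumerate all 12 pairs:
a = 14: 14+5=19, 14+16=1, 14+20=5, 14+23=8
a = 16: 16+5=21, 16+16=3, 16+20=7, 16+23=10
a = 17: 17+5=22, 17+16=4, 17+20=8, 17+23=11
Distinct residues collected: {1, 3, 4, 5, 7, 8, 10, 11, 19, 21, 22}
|A + B| = 11 (out of 29 total residues).

A + B = {1, 3, 4, 5, 7, 8, 10, 11, 19, 21, 22}


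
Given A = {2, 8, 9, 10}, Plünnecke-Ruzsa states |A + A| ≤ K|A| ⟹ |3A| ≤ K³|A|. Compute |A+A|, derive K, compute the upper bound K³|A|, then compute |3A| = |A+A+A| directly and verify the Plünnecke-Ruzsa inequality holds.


|A| = 4.
Step 1: Compute A + A by enumerating all 16 pairs.
A + A = {4, 10, 11, 12, 16, 17, 18, 19, 20}, so |A + A| = 9.
Step 2: Doubling constant K = |A + A|/|A| = 9/4 = 9/4 ≈ 2.2500.
Step 3: Plünnecke-Ruzsa gives |3A| ≤ K³·|A| = (2.2500)³ · 4 ≈ 45.5625.
Step 4: Compute 3A = A + A + A directly by enumerating all triples (a,b,c) ∈ A³; |3A| = 16.
Step 5: Check 16 ≤ 45.5625? Yes ✓.

K = 9/4, Plünnecke-Ruzsa bound K³|A| ≈ 45.5625, |3A| = 16, inequality holds.


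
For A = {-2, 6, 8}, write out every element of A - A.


A - A = {a - a' : a, a' ∈ A}.
Compute a - a' for each ordered pair (a, a'):
a = -2: -2--2=0, -2-6=-8, -2-8=-10
a = 6: 6--2=8, 6-6=0, 6-8=-2
a = 8: 8--2=10, 8-6=2, 8-8=0
Collecting distinct values (and noting 0 appears from a-a):
A - A = {-10, -8, -2, 0, 2, 8, 10}
|A - A| = 7

A - A = {-10, -8, -2, 0, 2, 8, 10}


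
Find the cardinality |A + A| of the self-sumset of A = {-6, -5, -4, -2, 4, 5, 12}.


A + A = {a + a' : a, a' ∈ A}; |A| = 7.
General bounds: 2|A| - 1 ≤ |A + A| ≤ |A|(|A|+1)/2, i.e. 13 ≤ |A + A| ≤ 28.
Lower bound 2|A|-1 is attained iff A is an arithmetic progression.
Enumerate sums a + a' for a ≤ a' (symmetric, so this suffices):
a = -6: -6+-6=-12, -6+-5=-11, -6+-4=-10, -6+-2=-8, -6+4=-2, -6+5=-1, -6+12=6
a = -5: -5+-5=-10, -5+-4=-9, -5+-2=-7, -5+4=-1, -5+5=0, -5+12=7
a = -4: -4+-4=-8, -4+-2=-6, -4+4=0, -4+5=1, -4+12=8
a = -2: -2+-2=-4, -2+4=2, -2+5=3, -2+12=10
a = 4: 4+4=8, 4+5=9, 4+12=16
a = 5: 5+5=10, 5+12=17
a = 12: 12+12=24
Distinct sums: {-12, -11, -10, -9, -8, -7, -6, -4, -2, -1, 0, 1, 2, 3, 6, 7, 8, 9, 10, 16, 17, 24}
|A + A| = 22

|A + A| = 22


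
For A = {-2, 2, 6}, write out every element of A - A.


A - A = {a - a' : a, a' ∈ A}.
Compute a - a' for each ordered pair (a, a'):
a = -2: -2--2=0, -2-2=-4, -2-6=-8
a = 2: 2--2=4, 2-2=0, 2-6=-4
a = 6: 6--2=8, 6-2=4, 6-6=0
Collecting distinct values (and noting 0 appears from a-a):
A - A = {-8, -4, 0, 4, 8}
|A - A| = 5

A - A = {-8, -4, 0, 4, 8}


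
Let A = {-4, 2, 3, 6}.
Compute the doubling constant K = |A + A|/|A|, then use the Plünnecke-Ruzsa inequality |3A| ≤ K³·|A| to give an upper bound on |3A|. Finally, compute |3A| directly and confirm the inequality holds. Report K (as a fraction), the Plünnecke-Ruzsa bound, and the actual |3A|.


|A| = 4.
Step 1: Compute A + A by enumerating all 16 pairs.
A + A = {-8, -2, -1, 2, 4, 5, 6, 8, 9, 12}, so |A + A| = 10.
Step 2: Doubling constant K = |A + A|/|A| = 10/4 = 10/4 ≈ 2.5000.
Step 3: Plünnecke-Ruzsa gives |3A| ≤ K³·|A| = (2.5000)³ · 4 ≈ 62.5000.
Step 4: Compute 3A = A + A + A directly by enumerating all triples (a,b,c) ∈ A³; |3A| = 19.
Step 5: Check 19 ≤ 62.5000? Yes ✓.

K = 10/4, Plünnecke-Ruzsa bound K³|A| ≈ 62.5000, |3A| = 19, inequality holds.


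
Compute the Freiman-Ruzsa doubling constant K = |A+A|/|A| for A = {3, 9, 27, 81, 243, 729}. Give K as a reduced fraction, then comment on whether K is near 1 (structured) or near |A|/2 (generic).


|A| = 6.
Compute A + A by enumerating all 36 pairs.
A + A = {6, 12, 18, 30, 36, 54, 84, 90, 108, 162, 246, 252, 270, 324, 486, 732, 738, 756, 810, 972, 1458}, so |A + A| = 21.
K = |A + A| / |A| = 21/6 = 7/2 ≈ 3.5000.
Reference: AP of size 6 gives K = 11/6 ≈ 1.8333; a fully generic set of size 6 gives K ≈ 3.5000.

|A| = 6, |A + A| = 21, K = 21/6 = 7/2.


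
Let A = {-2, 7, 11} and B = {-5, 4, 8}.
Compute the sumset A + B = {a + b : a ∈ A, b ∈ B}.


A + B = {a + b : a ∈ A, b ∈ B}.
Enumerate all |A|·|B| = 3·3 = 9 pairs (a, b) and collect distinct sums.
a = -2: -2+-5=-7, -2+4=2, -2+8=6
a = 7: 7+-5=2, 7+4=11, 7+8=15
a = 11: 11+-5=6, 11+4=15, 11+8=19
Collecting distinct sums: A + B = {-7, 2, 6, 11, 15, 19}
|A + B| = 6

A + B = {-7, 2, 6, 11, 15, 19}


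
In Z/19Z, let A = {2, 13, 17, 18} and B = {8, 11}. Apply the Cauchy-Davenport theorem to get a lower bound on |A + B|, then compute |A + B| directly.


Cauchy-Davenport: |A + B| ≥ min(p, |A| + |B| - 1) for A, B nonempty in Z/pZ.
|A| = 4, |B| = 2, p = 19.
CD lower bound = min(19, 4 + 2 - 1) = min(19, 5) = 5.
Compute A + B mod 19 directly:
a = 2: 2+8=10, 2+11=13
a = 13: 13+8=2, 13+11=5
a = 17: 17+8=6, 17+11=9
a = 18: 18+8=7, 18+11=10
A + B = {2, 5, 6, 7, 9, 10, 13}, so |A + B| = 7.
Verify: 7 ≥ 5? Yes ✓.

CD lower bound = 5, actual |A + B| = 7.


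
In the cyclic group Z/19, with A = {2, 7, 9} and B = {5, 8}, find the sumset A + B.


Work in Z/19Z: reduce every sum a + b modulo 19.
Enumerate all 6 pairs:
a = 2: 2+5=7, 2+8=10
a = 7: 7+5=12, 7+8=15
a = 9: 9+5=14, 9+8=17
Distinct residues collected: {7, 10, 12, 14, 15, 17}
|A + B| = 6 (out of 19 total residues).

A + B = {7, 10, 12, 14, 15, 17}


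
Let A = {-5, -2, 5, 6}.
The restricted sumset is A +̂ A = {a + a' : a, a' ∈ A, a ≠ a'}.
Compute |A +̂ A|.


Restricted sumset: A +̂ A = {a + a' : a ∈ A, a' ∈ A, a ≠ a'}.
Equivalently, take A + A and drop any sum 2a that is achievable ONLY as a + a for a ∈ A (i.e. sums representable only with equal summands).
Enumerate pairs (a, a') with a < a' (symmetric, so each unordered pair gives one sum; this covers all a ≠ a'):
  -5 + -2 = -7
  -5 + 5 = 0
  -5 + 6 = 1
  -2 + 5 = 3
  -2 + 6 = 4
  5 + 6 = 11
Collected distinct sums: {-7, 0, 1, 3, 4, 11}
|A +̂ A| = 6
(Reference bound: |A +̂ A| ≥ 2|A| - 3 for |A| ≥ 2, with |A| = 4 giving ≥ 5.)

|A +̂ A| = 6


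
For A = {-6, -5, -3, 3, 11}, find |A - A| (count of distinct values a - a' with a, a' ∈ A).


A - A = {a - a' : a, a' ∈ A}; |A| = 5.
Bounds: 2|A|-1 ≤ |A - A| ≤ |A|² - |A| + 1, i.e. 9 ≤ |A - A| ≤ 21.
Note: 0 ∈ A - A always (from a - a). The set is symmetric: if d ∈ A - A then -d ∈ A - A.
Enumerate nonzero differences d = a - a' with a > a' (then include -d):
Positive differences: {1, 2, 3, 6, 8, 9, 14, 16, 17}
Full difference set: {0} ∪ (positive diffs) ∪ (negative diffs).
|A - A| = 1 + 2·9 = 19 (matches direct enumeration: 19).

|A - A| = 19


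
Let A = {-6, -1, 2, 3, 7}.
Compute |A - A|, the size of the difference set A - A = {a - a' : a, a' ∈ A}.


A - A = {a - a' : a, a' ∈ A}; |A| = 5.
Bounds: 2|A|-1 ≤ |A - A| ≤ |A|² - |A| + 1, i.e. 9 ≤ |A - A| ≤ 21.
Note: 0 ∈ A - A always (from a - a). The set is symmetric: if d ∈ A - A then -d ∈ A - A.
Enumerate nonzero differences d = a - a' with a > a' (then include -d):
Positive differences: {1, 3, 4, 5, 8, 9, 13}
Full difference set: {0} ∪ (positive diffs) ∪ (negative diffs).
|A - A| = 1 + 2·7 = 15 (matches direct enumeration: 15).

|A - A| = 15


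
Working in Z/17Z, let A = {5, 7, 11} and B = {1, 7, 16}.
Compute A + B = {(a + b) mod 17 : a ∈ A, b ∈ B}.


Work in Z/17Z: reduce every sum a + b modulo 17.
Enumerate all 9 pairs:
a = 5: 5+1=6, 5+7=12, 5+16=4
a = 7: 7+1=8, 7+7=14, 7+16=6
a = 11: 11+1=12, 11+7=1, 11+16=10
Distinct residues collected: {1, 4, 6, 8, 10, 12, 14}
|A + B| = 7 (out of 17 total residues).

A + B = {1, 4, 6, 8, 10, 12, 14}


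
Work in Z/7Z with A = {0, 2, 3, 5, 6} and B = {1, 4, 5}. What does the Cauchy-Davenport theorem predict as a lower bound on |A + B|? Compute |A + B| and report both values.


Cauchy-Davenport: |A + B| ≥ min(p, |A| + |B| - 1) for A, B nonempty in Z/pZ.
|A| = 5, |B| = 3, p = 7.
CD lower bound = min(7, 5 + 3 - 1) = min(7, 7) = 7.
Compute A + B mod 7 directly:
a = 0: 0+1=1, 0+4=4, 0+5=5
a = 2: 2+1=3, 2+4=6, 2+5=0
a = 3: 3+1=4, 3+4=0, 3+5=1
a = 5: 5+1=6, 5+4=2, 5+5=3
a = 6: 6+1=0, 6+4=3, 6+5=4
A + B = {0, 1, 2, 3, 4, 5, 6}, so |A + B| = 7.
Verify: 7 ≥ 7? Yes ✓.

CD lower bound = 7, actual |A + B| = 7.


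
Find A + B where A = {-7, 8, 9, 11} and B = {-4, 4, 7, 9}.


A + B = {a + b : a ∈ A, b ∈ B}.
Enumerate all |A|·|B| = 4·4 = 16 pairs (a, b) and collect distinct sums.
a = -7: -7+-4=-11, -7+4=-3, -7+7=0, -7+9=2
a = 8: 8+-4=4, 8+4=12, 8+7=15, 8+9=17
a = 9: 9+-4=5, 9+4=13, 9+7=16, 9+9=18
a = 11: 11+-4=7, 11+4=15, 11+7=18, 11+9=20
Collecting distinct sums: A + B = {-11, -3, 0, 2, 4, 5, 7, 12, 13, 15, 16, 17, 18, 20}
|A + B| = 14

A + B = {-11, -3, 0, 2, 4, 5, 7, 12, 13, 15, 16, 17, 18, 20}


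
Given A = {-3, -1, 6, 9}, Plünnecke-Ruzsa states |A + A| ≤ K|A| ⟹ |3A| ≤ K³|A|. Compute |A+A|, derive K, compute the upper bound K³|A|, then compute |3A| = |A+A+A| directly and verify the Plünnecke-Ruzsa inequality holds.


|A| = 4.
Step 1: Compute A + A by enumerating all 16 pairs.
A + A = {-6, -4, -2, 3, 5, 6, 8, 12, 15, 18}, so |A + A| = 10.
Step 2: Doubling constant K = |A + A|/|A| = 10/4 = 10/4 ≈ 2.5000.
Step 3: Plünnecke-Ruzsa gives |3A| ≤ K³·|A| = (2.5000)³ · 4 ≈ 62.5000.
Step 4: Compute 3A = A + A + A directly by enumerating all triples (a,b,c) ∈ A³; |3A| = 20.
Step 5: Check 20 ≤ 62.5000? Yes ✓.

K = 10/4, Plünnecke-Ruzsa bound K³|A| ≈ 62.5000, |3A| = 20, inequality holds.


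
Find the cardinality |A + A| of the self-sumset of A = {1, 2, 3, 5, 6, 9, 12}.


A + A = {a + a' : a, a' ∈ A}; |A| = 7.
General bounds: 2|A| - 1 ≤ |A + A| ≤ |A|(|A|+1)/2, i.e. 13 ≤ |A + A| ≤ 28.
Lower bound 2|A|-1 is attained iff A is an arithmetic progression.
Enumerate sums a + a' for a ≤ a' (symmetric, so this suffices):
a = 1: 1+1=2, 1+2=3, 1+3=4, 1+5=6, 1+6=7, 1+9=10, 1+12=13
a = 2: 2+2=4, 2+3=5, 2+5=7, 2+6=8, 2+9=11, 2+12=14
a = 3: 3+3=6, 3+5=8, 3+6=9, 3+9=12, 3+12=15
a = 5: 5+5=10, 5+6=11, 5+9=14, 5+12=17
a = 6: 6+6=12, 6+9=15, 6+12=18
a = 9: 9+9=18, 9+12=21
a = 12: 12+12=24
Distinct sums: {2, 3, 4, 5, 6, 7, 8, 9, 10, 11, 12, 13, 14, 15, 17, 18, 21, 24}
|A + A| = 18

|A + A| = 18


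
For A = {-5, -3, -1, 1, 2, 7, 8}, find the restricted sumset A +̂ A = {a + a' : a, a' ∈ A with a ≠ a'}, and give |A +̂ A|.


Restricted sumset: A +̂ A = {a + a' : a ∈ A, a' ∈ A, a ≠ a'}.
Equivalently, take A + A and drop any sum 2a that is achievable ONLY as a + a for a ∈ A (i.e. sums representable only with equal summands).
Enumerate pairs (a, a') with a < a' (symmetric, so each unordered pair gives one sum; this covers all a ≠ a'):
  -5 + -3 = -8
  -5 + -1 = -6
  -5 + 1 = -4
  -5 + 2 = -3
  -5 + 7 = 2
  -5 + 8 = 3
  -3 + -1 = -4
  -3 + 1 = -2
  -3 + 2 = -1
  -3 + 7 = 4
  -3 + 8 = 5
  -1 + 1 = 0
  -1 + 2 = 1
  -1 + 7 = 6
  -1 + 8 = 7
  1 + 2 = 3
  1 + 7 = 8
  1 + 8 = 9
  2 + 7 = 9
  2 + 8 = 10
  7 + 8 = 15
Collected distinct sums: {-8, -6, -4, -3, -2, -1, 0, 1, 2, 3, 4, 5, 6, 7, 8, 9, 10, 15}
|A +̂ A| = 18
(Reference bound: |A +̂ A| ≥ 2|A| - 3 for |A| ≥ 2, with |A| = 7 giving ≥ 11.)

|A +̂ A| = 18


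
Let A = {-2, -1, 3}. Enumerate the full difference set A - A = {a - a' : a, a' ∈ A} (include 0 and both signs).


A - A = {a - a' : a, a' ∈ A}.
Compute a - a' for each ordered pair (a, a'):
a = -2: -2--2=0, -2--1=-1, -2-3=-5
a = -1: -1--2=1, -1--1=0, -1-3=-4
a = 3: 3--2=5, 3--1=4, 3-3=0
Collecting distinct values (and noting 0 appears from a-a):
A - A = {-5, -4, -1, 0, 1, 4, 5}
|A - A| = 7

A - A = {-5, -4, -1, 0, 1, 4, 5}


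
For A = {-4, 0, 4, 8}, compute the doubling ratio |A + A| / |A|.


|A| = 4.
Compute A + A by enumerating all 16 pairs.
A + A = {-8, -4, 0, 4, 8, 12, 16}, so |A + A| = 7.
K = |A + A| / |A| = 7/4 (already in lowest terms) ≈ 1.7500.
Reference: AP of size 4 gives K = 7/4 ≈ 1.7500; a fully generic set of size 4 gives K ≈ 2.5000.

|A| = 4, |A + A| = 7, K = 7/4.


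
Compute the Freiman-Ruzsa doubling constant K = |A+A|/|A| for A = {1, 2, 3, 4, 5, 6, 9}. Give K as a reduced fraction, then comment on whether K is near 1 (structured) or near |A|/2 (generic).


|A| = 7.
Compute A + A by enumerating all 49 pairs.
A + A = {2, 3, 4, 5, 6, 7, 8, 9, 10, 11, 12, 13, 14, 15, 18}, so |A + A| = 15.
K = |A + A| / |A| = 15/7 (already in lowest terms) ≈ 2.1429.
Reference: AP of size 7 gives K = 13/7 ≈ 1.8571; a fully generic set of size 7 gives K ≈ 4.0000.

|A| = 7, |A + A| = 15, K = 15/7.


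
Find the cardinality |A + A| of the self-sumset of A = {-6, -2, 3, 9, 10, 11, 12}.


A + A = {a + a' : a, a' ∈ A}; |A| = 7.
General bounds: 2|A| - 1 ≤ |A + A| ≤ |A|(|A|+1)/2, i.e. 13 ≤ |A + A| ≤ 28.
Lower bound 2|A|-1 is attained iff A is an arithmetic progression.
Enumerate sums a + a' for a ≤ a' (symmetric, so this suffices):
a = -6: -6+-6=-12, -6+-2=-8, -6+3=-3, -6+9=3, -6+10=4, -6+11=5, -6+12=6
a = -2: -2+-2=-4, -2+3=1, -2+9=7, -2+10=8, -2+11=9, -2+12=10
a = 3: 3+3=6, 3+9=12, 3+10=13, 3+11=14, 3+12=15
a = 9: 9+9=18, 9+10=19, 9+11=20, 9+12=21
a = 10: 10+10=20, 10+11=21, 10+12=22
a = 11: 11+11=22, 11+12=23
a = 12: 12+12=24
Distinct sums: {-12, -8, -4, -3, 1, 3, 4, 5, 6, 7, 8, 9, 10, 12, 13, 14, 15, 18, 19, 20, 21, 22, 23, 24}
|A + A| = 24

|A + A| = 24


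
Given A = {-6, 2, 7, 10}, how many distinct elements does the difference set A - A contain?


A - A = {a - a' : a, a' ∈ A}; |A| = 4.
Bounds: 2|A|-1 ≤ |A - A| ≤ |A|² - |A| + 1, i.e. 7 ≤ |A - A| ≤ 13.
Note: 0 ∈ A - A always (from a - a). The set is symmetric: if d ∈ A - A then -d ∈ A - A.
Enumerate nonzero differences d = a - a' with a > a' (then include -d):
Positive differences: {3, 5, 8, 13, 16}
Full difference set: {0} ∪ (positive diffs) ∪ (negative diffs).
|A - A| = 1 + 2·5 = 11 (matches direct enumeration: 11).

|A - A| = 11


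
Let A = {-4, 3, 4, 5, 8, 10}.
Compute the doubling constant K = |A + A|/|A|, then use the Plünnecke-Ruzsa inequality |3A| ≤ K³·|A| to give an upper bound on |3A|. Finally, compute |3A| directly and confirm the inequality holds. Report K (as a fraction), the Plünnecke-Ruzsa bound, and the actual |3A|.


|A| = 6.
Step 1: Compute A + A by enumerating all 36 pairs.
A + A = {-8, -1, 0, 1, 4, 6, 7, 8, 9, 10, 11, 12, 13, 14, 15, 16, 18, 20}, so |A + A| = 18.
Step 2: Doubling constant K = |A + A|/|A| = 18/6 = 18/6 ≈ 3.0000.
Step 3: Plünnecke-Ruzsa gives |3A| ≤ K³·|A| = (3.0000)³ · 6 ≈ 162.0000.
Step 4: Compute 3A = A + A + A directly by enumerating all triples (a,b,c) ∈ A³; |3A| = 32.
Step 5: Check 32 ≤ 162.0000? Yes ✓.

K = 18/6, Plünnecke-Ruzsa bound K³|A| ≈ 162.0000, |3A| = 32, inequality holds.


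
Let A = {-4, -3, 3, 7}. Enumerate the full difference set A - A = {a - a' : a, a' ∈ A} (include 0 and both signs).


A - A = {a - a' : a, a' ∈ A}.
Compute a - a' for each ordered pair (a, a'):
a = -4: -4--4=0, -4--3=-1, -4-3=-7, -4-7=-11
a = -3: -3--4=1, -3--3=0, -3-3=-6, -3-7=-10
a = 3: 3--4=7, 3--3=6, 3-3=0, 3-7=-4
a = 7: 7--4=11, 7--3=10, 7-3=4, 7-7=0
Collecting distinct values (and noting 0 appears from a-a):
A - A = {-11, -10, -7, -6, -4, -1, 0, 1, 4, 6, 7, 10, 11}
|A - A| = 13

A - A = {-11, -10, -7, -6, -4, -1, 0, 1, 4, 6, 7, 10, 11}


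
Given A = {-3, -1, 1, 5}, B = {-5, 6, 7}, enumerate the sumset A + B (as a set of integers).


A + B = {a + b : a ∈ A, b ∈ B}.
Enumerate all |A|·|B| = 4·3 = 12 pairs (a, b) and collect distinct sums.
a = -3: -3+-5=-8, -3+6=3, -3+7=4
a = -1: -1+-5=-6, -1+6=5, -1+7=6
a = 1: 1+-5=-4, 1+6=7, 1+7=8
a = 5: 5+-5=0, 5+6=11, 5+7=12
Collecting distinct sums: A + B = {-8, -6, -4, 0, 3, 4, 5, 6, 7, 8, 11, 12}
|A + B| = 12

A + B = {-8, -6, -4, 0, 3, 4, 5, 6, 7, 8, 11, 12}


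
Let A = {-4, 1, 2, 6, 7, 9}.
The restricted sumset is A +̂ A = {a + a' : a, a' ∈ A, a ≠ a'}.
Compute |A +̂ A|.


Restricted sumset: A +̂ A = {a + a' : a ∈ A, a' ∈ A, a ≠ a'}.
Equivalently, take A + A and drop any sum 2a that is achievable ONLY as a + a for a ∈ A (i.e. sums representable only with equal summands).
Enumerate pairs (a, a') with a < a' (symmetric, so each unordered pair gives one sum; this covers all a ≠ a'):
  -4 + 1 = -3
  -4 + 2 = -2
  -4 + 6 = 2
  -4 + 7 = 3
  -4 + 9 = 5
  1 + 2 = 3
  1 + 6 = 7
  1 + 7 = 8
  1 + 9 = 10
  2 + 6 = 8
  2 + 7 = 9
  2 + 9 = 11
  6 + 7 = 13
  6 + 9 = 15
  7 + 9 = 16
Collected distinct sums: {-3, -2, 2, 3, 5, 7, 8, 9, 10, 11, 13, 15, 16}
|A +̂ A| = 13
(Reference bound: |A +̂ A| ≥ 2|A| - 3 for |A| ≥ 2, with |A| = 6 giving ≥ 9.)

|A +̂ A| = 13


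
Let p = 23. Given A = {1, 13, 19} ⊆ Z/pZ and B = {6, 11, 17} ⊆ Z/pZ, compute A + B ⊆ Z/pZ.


Work in Z/23Z: reduce every sum a + b modulo 23.
Enumerate all 9 pairs:
a = 1: 1+6=7, 1+11=12, 1+17=18
a = 13: 13+6=19, 13+11=1, 13+17=7
a = 19: 19+6=2, 19+11=7, 19+17=13
Distinct residues collected: {1, 2, 7, 12, 13, 18, 19}
|A + B| = 7 (out of 23 total residues).

A + B = {1, 2, 7, 12, 13, 18, 19}


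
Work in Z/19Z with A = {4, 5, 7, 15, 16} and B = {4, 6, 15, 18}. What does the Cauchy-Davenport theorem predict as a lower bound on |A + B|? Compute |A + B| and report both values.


Cauchy-Davenport: |A + B| ≥ min(p, |A| + |B| - 1) for A, B nonempty in Z/pZ.
|A| = 5, |B| = 4, p = 19.
CD lower bound = min(19, 5 + 4 - 1) = min(19, 8) = 8.
Compute A + B mod 19 directly:
a = 4: 4+4=8, 4+6=10, 4+15=0, 4+18=3
a = 5: 5+4=9, 5+6=11, 5+15=1, 5+18=4
a = 7: 7+4=11, 7+6=13, 7+15=3, 7+18=6
a = 15: 15+4=0, 15+6=2, 15+15=11, 15+18=14
a = 16: 16+4=1, 16+6=3, 16+15=12, 16+18=15
A + B = {0, 1, 2, 3, 4, 6, 8, 9, 10, 11, 12, 13, 14, 15}, so |A + B| = 14.
Verify: 14 ≥ 8? Yes ✓.

CD lower bound = 8, actual |A + B| = 14.


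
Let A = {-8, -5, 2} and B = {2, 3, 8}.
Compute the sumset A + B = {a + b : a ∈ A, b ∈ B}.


A + B = {a + b : a ∈ A, b ∈ B}.
Enumerate all |A|·|B| = 3·3 = 9 pairs (a, b) and collect distinct sums.
a = -8: -8+2=-6, -8+3=-5, -8+8=0
a = -5: -5+2=-3, -5+3=-2, -5+8=3
a = 2: 2+2=4, 2+3=5, 2+8=10
Collecting distinct sums: A + B = {-6, -5, -3, -2, 0, 3, 4, 5, 10}
|A + B| = 9

A + B = {-6, -5, -3, -2, 0, 3, 4, 5, 10}


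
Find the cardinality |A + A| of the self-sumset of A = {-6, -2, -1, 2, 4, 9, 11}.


A + A = {a + a' : a, a' ∈ A}; |A| = 7.
General bounds: 2|A| - 1 ≤ |A + A| ≤ |A|(|A|+1)/2, i.e. 13 ≤ |A + A| ≤ 28.
Lower bound 2|A|-1 is attained iff A is an arithmetic progression.
Enumerate sums a + a' for a ≤ a' (symmetric, so this suffices):
a = -6: -6+-6=-12, -6+-2=-8, -6+-1=-7, -6+2=-4, -6+4=-2, -6+9=3, -6+11=5
a = -2: -2+-2=-4, -2+-1=-3, -2+2=0, -2+4=2, -2+9=7, -2+11=9
a = -1: -1+-1=-2, -1+2=1, -1+4=3, -1+9=8, -1+11=10
a = 2: 2+2=4, 2+4=6, 2+9=11, 2+11=13
a = 4: 4+4=8, 4+9=13, 4+11=15
a = 9: 9+9=18, 9+11=20
a = 11: 11+11=22
Distinct sums: {-12, -8, -7, -4, -3, -2, 0, 1, 2, 3, 4, 5, 6, 7, 8, 9, 10, 11, 13, 15, 18, 20, 22}
|A + A| = 23

|A + A| = 23


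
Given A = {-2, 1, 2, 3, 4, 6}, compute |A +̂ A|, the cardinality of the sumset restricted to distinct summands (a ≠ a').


Restricted sumset: A +̂ A = {a + a' : a ∈ A, a' ∈ A, a ≠ a'}.
Equivalently, take A + A and drop any sum 2a that is achievable ONLY as a + a for a ∈ A (i.e. sums representable only with equal summands).
Enumerate pairs (a, a') with a < a' (symmetric, so each unordered pair gives one sum; this covers all a ≠ a'):
  -2 + 1 = -1
  -2 + 2 = 0
  -2 + 3 = 1
  -2 + 4 = 2
  -2 + 6 = 4
  1 + 2 = 3
  1 + 3 = 4
  1 + 4 = 5
  1 + 6 = 7
  2 + 3 = 5
  2 + 4 = 6
  2 + 6 = 8
  3 + 4 = 7
  3 + 6 = 9
  4 + 6 = 10
Collected distinct sums: {-1, 0, 1, 2, 3, 4, 5, 6, 7, 8, 9, 10}
|A +̂ A| = 12
(Reference bound: |A +̂ A| ≥ 2|A| - 3 for |A| ≥ 2, with |A| = 6 giving ≥ 9.)

|A +̂ A| = 12


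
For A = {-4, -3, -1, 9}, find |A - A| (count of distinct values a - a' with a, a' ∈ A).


A - A = {a - a' : a, a' ∈ A}; |A| = 4.
Bounds: 2|A|-1 ≤ |A - A| ≤ |A|² - |A| + 1, i.e. 7 ≤ |A - A| ≤ 13.
Note: 0 ∈ A - A always (from a - a). The set is symmetric: if d ∈ A - A then -d ∈ A - A.
Enumerate nonzero differences d = a - a' with a > a' (then include -d):
Positive differences: {1, 2, 3, 10, 12, 13}
Full difference set: {0} ∪ (positive diffs) ∪ (negative diffs).
|A - A| = 1 + 2·6 = 13 (matches direct enumeration: 13).

|A - A| = 13


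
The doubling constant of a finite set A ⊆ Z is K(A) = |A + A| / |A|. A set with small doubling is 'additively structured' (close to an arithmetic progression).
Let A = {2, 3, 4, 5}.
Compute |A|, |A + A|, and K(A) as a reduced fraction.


|A| = 4.
Compute A + A by enumerating all 16 pairs.
A + A = {4, 5, 6, 7, 8, 9, 10}, so |A + A| = 7.
K = |A + A| / |A| = 7/4 (already in lowest terms) ≈ 1.7500.
Reference: AP of size 4 gives K = 7/4 ≈ 1.7500; a fully generic set of size 4 gives K ≈ 2.5000.

|A| = 4, |A + A| = 7, K = 7/4.


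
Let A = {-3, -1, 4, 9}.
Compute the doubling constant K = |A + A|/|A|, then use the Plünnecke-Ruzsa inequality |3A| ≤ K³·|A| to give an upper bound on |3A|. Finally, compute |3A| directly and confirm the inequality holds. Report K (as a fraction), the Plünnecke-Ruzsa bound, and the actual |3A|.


|A| = 4.
Step 1: Compute A + A by enumerating all 16 pairs.
A + A = {-6, -4, -2, 1, 3, 6, 8, 13, 18}, so |A + A| = 9.
Step 2: Doubling constant K = |A + A|/|A| = 9/4 = 9/4 ≈ 2.2500.
Step 3: Plünnecke-Ruzsa gives |3A| ≤ K³·|A| = (2.2500)³ · 4 ≈ 45.5625.
Step 4: Compute 3A = A + A + A directly by enumerating all triples (a,b,c) ∈ A³; |3A| = 16.
Step 5: Check 16 ≤ 45.5625? Yes ✓.

K = 9/4, Plünnecke-Ruzsa bound K³|A| ≈ 45.5625, |3A| = 16, inequality holds.


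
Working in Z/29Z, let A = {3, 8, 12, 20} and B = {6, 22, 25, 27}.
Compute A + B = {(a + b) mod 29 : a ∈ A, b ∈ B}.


Work in Z/29Z: reduce every sum a + b modulo 29.
Enumerate all 16 pairs:
a = 3: 3+6=9, 3+22=25, 3+25=28, 3+27=1
a = 8: 8+6=14, 8+22=1, 8+25=4, 8+27=6
a = 12: 12+6=18, 12+22=5, 12+25=8, 12+27=10
a = 20: 20+6=26, 20+22=13, 20+25=16, 20+27=18
Distinct residues collected: {1, 4, 5, 6, 8, 9, 10, 13, 14, 16, 18, 25, 26, 28}
|A + B| = 14 (out of 29 total residues).

A + B = {1, 4, 5, 6, 8, 9, 10, 13, 14, 16, 18, 25, 26, 28}


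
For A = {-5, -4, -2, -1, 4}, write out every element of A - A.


A - A = {a - a' : a, a' ∈ A}.
Compute a - a' for each ordered pair (a, a'):
a = -5: -5--5=0, -5--4=-1, -5--2=-3, -5--1=-4, -5-4=-9
a = -4: -4--5=1, -4--4=0, -4--2=-2, -4--1=-3, -4-4=-8
a = -2: -2--5=3, -2--4=2, -2--2=0, -2--1=-1, -2-4=-6
a = -1: -1--5=4, -1--4=3, -1--2=1, -1--1=0, -1-4=-5
a = 4: 4--5=9, 4--4=8, 4--2=6, 4--1=5, 4-4=0
Collecting distinct values (and noting 0 appears from a-a):
A - A = {-9, -8, -6, -5, -4, -3, -2, -1, 0, 1, 2, 3, 4, 5, 6, 8, 9}
|A - A| = 17

A - A = {-9, -8, -6, -5, -4, -3, -2, -1, 0, 1, 2, 3, 4, 5, 6, 8, 9}


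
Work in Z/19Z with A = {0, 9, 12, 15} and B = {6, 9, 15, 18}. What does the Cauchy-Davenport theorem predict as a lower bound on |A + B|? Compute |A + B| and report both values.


Cauchy-Davenport: |A + B| ≥ min(p, |A| + |B| - 1) for A, B nonempty in Z/pZ.
|A| = 4, |B| = 4, p = 19.
CD lower bound = min(19, 4 + 4 - 1) = min(19, 7) = 7.
Compute A + B mod 19 directly:
a = 0: 0+6=6, 0+9=9, 0+15=15, 0+18=18
a = 9: 9+6=15, 9+9=18, 9+15=5, 9+18=8
a = 12: 12+6=18, 12+9=2, 12+15=8, 12+18=11
a = 15: 15+6=2, 15+9=5, 15+15=11, 15+18=14
A + B = {2, 5, 6, 8, 9, 11, 14, 15, 18}, so |A + B| = 9.
Verify: 9 ≥ 7? Yes ✓.

CD lower bound = 7, actual |A + B| = 9.


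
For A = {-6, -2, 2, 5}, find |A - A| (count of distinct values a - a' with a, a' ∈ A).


A - A = {a - a' : a, a' ∈ A}; |A| = 4.
Bounds: 2|A|-1 ≤ |A - A| ≤ |A|² - |A| + 1, i.e. 7 ≤ |A - A| ≤ 13.
Note: 0 ∈ A - A always (from a - a). The set is symmetric: if d ∈ A - A then -d ∈ A - A.
Enumerate nonzero differences d = a - a' with a > a' (then include -d):
Positive differences: {3, 4, 7, 8, 11}
Full difference set: {0} ∪ (positive diffs) ∪ (negative diffs).
|A - A| = 1 + 2·5 = 11 (matches direct enumeration: 11).

|A - A| = 11


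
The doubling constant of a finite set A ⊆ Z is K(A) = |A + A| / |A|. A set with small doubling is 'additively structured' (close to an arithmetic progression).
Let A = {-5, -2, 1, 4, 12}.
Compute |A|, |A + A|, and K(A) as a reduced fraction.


|A| = 5.
Compute A + A by enumerating all 25 pairs.
A + A = {-10, -7, -4, -1, 2, 5, 7, 8, 10, 13, 16, 24}, so |A + A| = 12.
K = |A + A| / |A| = 12/5 (already in lowest terms) ≈ 2.4000.
Reference: AP of size 5 gives K = 9/5 ≈ 1.8000; a fully generic set of size 5 gives K ≈ 3.0000.

|A| = 5, |A + A| = 12, K = 12/5.


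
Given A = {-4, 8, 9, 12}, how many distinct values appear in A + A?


A + A = {a + a' : a, a' ∈ A}; |A| = 4.
General bounds: 2|A| - 1 ≤ |A + A| ≤ |A|(|A|+1)/2, i.e. 7 ≤ |A + A| ≤ 10.
Lower bound 2|A|-1 is attained iff A is an arithmetic progression.
Enumerate sums a + a' for a ≤ a' (symmetric, so this suffices):
a = -4: -4+-4=-8, -4+8=4, -4+9=5, -4+12=8
a = 8: 8+8=16, 8+9=17, 8+12=20
a = 9: 9+9=18, 9+12=21
a = 12: 12+12=24
Distinct sums: {-8, 4, 5, 8, 16, 17, 18, 20, 21, 24}
|A + A| = 10

|A + A| = 10


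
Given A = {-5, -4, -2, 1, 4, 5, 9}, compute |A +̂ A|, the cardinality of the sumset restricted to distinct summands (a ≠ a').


Restricted sumset: A +̂ A = {a + a' : a ∈ A, a' ∈ A, a ≠ a'}.
Equivalently, take A + A and drop any sum 2a that is achievable ONLY as a + a for a ∈ A (i.e. sums representable only with equal summands).
Enumerate pairs (a, a') with a < a' (symmetric, so each unordered pair gives one sum; this covers all a ≠ a'):
  -5 + -4 = -9
  -5 + -2 = -7
  -5 + 1 = -4
  -5 + 4 = -1
  -5 + 5 = 0
  -5 + 9 = 4
  -4 + -2 = -6
  -4 + 1 = -3
  -4 + 4 = 0
  -4 + 5 = 1
  -4 + 9 = 5
  -2 + 1 = -1
  -2 + 4 = 2
  -2 + 5 = 3
  -2 + 9 = 7
  1 + 4 = 5
  1 + 5 = 6
  1 + 9 = 10
  4 + 5 = 9
  4 + 9 = 13
  5 + 9 = 14
Collected distinct sums: {-9, -7, -6, -4, -3, -1, 0, 1, 2, 3, 4, 5, 6, 7, 9, 10, 13, 14}
|A +̂ A| = 18
(Reference bound: |A +̂ A| ≥ 2|A| - 3 for |A| ≥ 2, with |A| = 7 giving ≥ 11.)

|A +̂ A| = 18


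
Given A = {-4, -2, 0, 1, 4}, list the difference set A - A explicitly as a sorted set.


A - A = {a - a' : a, a' ∈ A}.
Compute a - a' for each ordered pair (a, a'):
a = -4: -4--4=0, -4--2=-2, -4-0=-4, -4-1=-5, -4-4=-8
a = -2: -2--4=2, -2--2=0, -2-0=-2, -2-1=-3, -2-4=-6
a = 0: 0--4=4, 0--2=2, 0-0=0, 0-1=-1, 0-4=-4
a = 1: 1--4=5, 1--2=3, 1-0=1, 1-1=0, 1-4=-3
a = 4: 4--4=8, 4--2=6, 4-0=4, 4-1=3, 4-4=0
Collecting distinct values (and noting 0 appears from a-a):
A - A = {-8, -6, -5, -4, -3, -2, -1, 0, 1, 2, 3, 4, 5, 6, 8}
|A - A| = 15

A - A = {-8, -6, -5, -4, -3, -2, -1, 0, 1, 2, 3, 4, 5, 6, 8}


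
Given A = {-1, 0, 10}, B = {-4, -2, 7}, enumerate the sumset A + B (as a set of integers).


A + B = {a + b : a ∈ A, b ∈ B}.
Enumerate all |A|·|B| = 3·3 = 9 pairs (a, b) and collect distinct sums.
a = -1: -1+-4=-5, -1+-2=-3, -1+7=6
a = 0: 0+-4=-4, 0+-2=-2, 0+7=7
a = 10: 10+-4=6, 10+-2=8, 10+7=17
Collecting distinct sums: A + B = {-5, -4, -3, -2, 6, 7, 8, 17}
|A + B| = 8

A + B = {-5, -4, -3, -2, 6, 7, 8, 17}


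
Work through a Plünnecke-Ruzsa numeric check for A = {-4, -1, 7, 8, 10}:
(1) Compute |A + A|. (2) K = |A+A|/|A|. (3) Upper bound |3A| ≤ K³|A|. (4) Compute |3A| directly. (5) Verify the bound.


|A| = 5.
Step 1: Compute A + A by enumerating all 25 pairs.
A + A = {-8, -5, -2, 3, 4, 6, 7, 9, 14, 15, 16, 17, 18, 20}, so |A + A| = 14.
Step 2: Doubling constant K = |A + A|/|A| = 14/5 = 14/5 ≈ 2.8000.
Step 3: Plünnecke-Ruzsa gives |3A| ≤ K³·|A| = (2.8000)³ · 5 ≈ 109.7600.
Step 4: Compute 3A = A + A + A directly by enumerating all triples (a,b,c) ∈ A³; |3A| = 29.
Step 5: Check 29 ≤ 109.7600? Yes ✓.

K = 14/5, Plünnecke-Ruzsa bound K³|A| ≈ 109.7600, |3A| = 29, inequality holds.


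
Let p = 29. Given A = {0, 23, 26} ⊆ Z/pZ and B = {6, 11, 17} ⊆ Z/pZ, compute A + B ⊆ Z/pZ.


Work in Z/29Z: reduce every sum a + b modulo 29.
Enumerate all 9 pairs:
a = 0: 0+6=6, 0+11=11, 0+17=17
a = 23: 23+6=0, 23+11=5, 23+17=11
a = 26: 26+6=3, 26+11=8, 26+17=14
Distinct residues collected: {0, 3, 5, 6, 8, 11, 14, 17}
|A + B| = 8 (out of 29 total residues).

A + B = {0, 3, 5, 6, 8, 11, 14, 17}


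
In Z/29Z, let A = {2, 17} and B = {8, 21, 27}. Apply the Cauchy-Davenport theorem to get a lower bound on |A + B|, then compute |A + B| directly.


Cauchy-Davenport: |A + B| ≥ min(p, |A| + |B| - 1) for A, B nonempty in Z/pZ.
|A| = 2, |B| = 3, p = 29.
CD lower bound = min(29, 2 + 3 - 1) = min(29, 4) = 4.
Compute A + B mod 29 directly:
a = 2: 2+8=10, 2+21=23, 2+27=0
a = 17: 17+8=25, 17+21=9, 17+27=15
A + B = {0, 9, 10, 15, 23, 25}, so |A + B| = 6.
Verify: 6 ≥ 4? Yes ✓.

CD lower bound = 4, actual |A + B| = 6.


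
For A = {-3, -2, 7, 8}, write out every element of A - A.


A - A = {a - a' : a, a' ∈ A}.
Compute a - a' for each ordered pair (a, a'):
a = -3: -3--3=0, -3--2=-1, -3-7=-10, -3-8=-11
a = -2: -2--3=1, -2--2=0, -2-7=-9, -2-8=-10
a = 7: 7--3=10, 7--2=9, 7-7=0, 7-8=-1
a = 8: 8--3=11, 8--2=10, 8-7=1, 8-8=0
Collecting distinct values (and noting 0 appears from a-a):
A - A = {-11, -10, -9, -1, 0, 1, 9, 10, 11}
|A - A| = 9

A - A = {-11, -10, -9, -1, 0, 1, 9, 10, 11}


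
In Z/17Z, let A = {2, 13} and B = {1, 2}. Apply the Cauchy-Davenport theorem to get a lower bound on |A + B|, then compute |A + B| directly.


Cauchy-Davenport: |A + B| ≥ min(p, |A| + |B| - 1) for A, B nonempty in Z/pZ.
|A| = 2, |B| = 2, p = 17.
CD lower bound = min(17, 2 + 2 - 1) = min(17, 3) = 3.
Compute A + B mod 17 directly:
a = 2: 2+1=3, 2+2=4
a = 13: 13+1=14, 13+2=15
A + B = {3, 4, 14, 15}, so |A + B| = 4.
Verify: 4 ≥ 3? Yes ✓.

CD lower bound = 3, actual |A + B| = 4.


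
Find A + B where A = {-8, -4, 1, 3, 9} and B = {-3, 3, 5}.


A + B = {a + b : a ∈ A, b ∈ B}.
Enumerate all |A|·|B| = 5·3 = 15 pairs (a, b) and collect distinct sums.
a = -8: -8+-3=-11, -8+3=-5, -8+5=-3
a = -4: -4+-3=-7, -4+3=-1, -4+5=1
a = 1: 1+-3=-2, 1+3=4, 1+5=6
a = 3: 3+-3=0, 3+3=6, 3+5=8
a = 9: 9+-3=6, 9+3=12, 9+5=14
Collecting distinct sums: A + B = {-11, -7, -5, -3, -2, -1, 0, 1, 4, 6, 8, 12, 14}
|A + B| = 13

A + B = {-11, -7, -5, -3, -2, -1, 0, 1, 4, 6, 8, 12, 14}


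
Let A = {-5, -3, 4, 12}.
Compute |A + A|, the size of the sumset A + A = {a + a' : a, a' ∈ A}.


A + A = {a + a' : a, a' ∈ A}; |A| = 4.
General bounds: 2|A| - 1 ≤ |A + A| ≤ |A|(|A|+1)/2, i.e. 7 ≤ |A + A| ≤ 10.
Lower bound 2|A|-1 is attained iff A is an arithmetic progression.
Enumerate sums a + a' for a ≤ a' (symmetric, so this suffices):
a = -5: -5+-5=-10, -5+-3=-8, -5+4=-1, -5+12=7
a = -3: -3+-3=-6, -3+4=1, -3+12=9
a = 4: 4+4=8, 4+12=16
a = 12: 12+12=24
Distinct sums: {-10, -8, -6, -1, 1, 7, 8, 9, 16, 24}
|A + A| = 10

|A + A| = 10


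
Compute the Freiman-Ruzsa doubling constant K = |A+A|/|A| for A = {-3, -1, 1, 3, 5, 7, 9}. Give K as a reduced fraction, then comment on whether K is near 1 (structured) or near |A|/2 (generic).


|A| = 7.
Compute A + A by enumerating all 49 pairs.
A + A = {-6, -4, -2, 0, 2, 4, 6, 8, 10, 12, 14, 16, 18}, so |A + A| = 13.
K = |A + A| / |A| = 13/7 (already in lowest terms) ≈ 1.8571.
Reference: AP of size 7 gives K = 13/7 ≈ 1.8571; a fully generic set of size 7 gives K ≈ 4.0000.

|A| = 7, |A + A| = 13, K = 13/7.


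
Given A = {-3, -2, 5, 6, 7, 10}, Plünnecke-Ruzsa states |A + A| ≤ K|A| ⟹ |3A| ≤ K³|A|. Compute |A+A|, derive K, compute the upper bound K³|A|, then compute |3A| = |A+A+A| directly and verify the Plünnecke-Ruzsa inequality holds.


|A| = 6.
Step 1: Compute A + A by enumerating all 36 pairs.
A + A = {-6, -5, -4, 2, 3, 4, 5, 7, 8, 10, 11, 12, 13, 14, 15, 16, 17, 20}, so |A + A| = 18.
Step 2: Doubling constant K = |A + A|/|A| = 18/6 = 18/6 ≈ 3.0000.
Step 3: Plünnecke-Ruzsa gives |3A| ≤ K³·|A| = (3.0000)³ · 6 ≈ 162.0000.
Step 4: Compute 3A = A + A + A directly by enumerating all triples (a,b,c) ∈ A³; |3A| = 34.
Step 5: Check 34 ≤ 162.0000? Yes ✓.

K = 18/6, Plünnecke-Ruzsa bound K³|A| ≈ 162.0000, |3A| = 34, inequality holds.


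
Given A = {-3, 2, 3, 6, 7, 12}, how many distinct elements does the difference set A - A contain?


A - A = {a - a' : a, a' ∈ A}; |A| = 6.
Bounds: 2|A|-1 ≤ |A - A| ≤ |A|² - |A| + 1, i.e. 11 ≤ |A - A| ≤ 31.
Note: 0 ∈ A - A always (from a - a). The set is symmetric: if d ∈ A - A then -d ∈ A - A.
Enumerate nonzero differences d = a - a' with a > a' (then include -d):
Positive differences: {1, 3, 4, 5, 6, 9, 10, 15}
Full difference set: {0} ∪ (positive diffs) ∪ (negative diffs).
|A - A| = 1 + 2·8 = 17 (matches direct enumeration: 17).

|A - A| = 17


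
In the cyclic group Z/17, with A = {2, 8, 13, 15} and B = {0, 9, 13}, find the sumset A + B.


Work in Z/17Z: reduce every sum a + b modulo 17.
Enumerate all 12 pairs:
a = 2: 2+0=2, 2+9=11, 2+13=15
a = 8: 8+0=8, 8+9=0, 8+13=4
a = 13: 13+0=13, 13+9=5, 13+13=9
a = 15: 15+0=15, 15+9=7, 15+13=11
Distinct residues collected: {0, 2, 4, 5, 7, 8, 9, 11, 13, 15}
|A + B| = 10 (out of 17 total residues).

A + B = {0, 2, 4, 5, 7, 8, 9, 11, 13, 15}


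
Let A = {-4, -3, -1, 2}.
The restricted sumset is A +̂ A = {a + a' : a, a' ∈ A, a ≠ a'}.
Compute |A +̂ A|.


Restricted sumset: A +̂ A = {a + a' : a ∈ A, a' ∈ A, a ≠ a'}.
Equivalently, take A + A and drop any sum 2a that is achievable ONLY as a + a for a ∈ A (i.e. sums representable only with equal summands).
Enumerate pairs (a, a') with a < a' (symmetric, so each unordered pair gives one sum; this covers all a ≠ a'):
  -4 + -3 = -7
  -4 + -1 = -5
  -4 + 2 = -2
  -3 + -1 = -4
  -3 + 2 = -1
  -1 + 2 = 1
Collected distinct sums: {-7, -5, -4, -2, -1, 1}
|A +̂ A| = 6
(Reference bound: |A +̂ A| ≥ 2|A| - 3 for |A| ≥ 2, with |A| = 4 giving ≥ 5.)

|A +̂ A| = 6


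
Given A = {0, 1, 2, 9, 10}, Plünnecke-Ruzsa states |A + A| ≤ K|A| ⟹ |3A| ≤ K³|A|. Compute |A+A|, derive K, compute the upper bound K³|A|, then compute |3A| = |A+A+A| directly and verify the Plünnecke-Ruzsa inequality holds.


|A| = 5.
Step 1: Compute A + A by enumerating all 25 pairs.
A + A = {0, 1, 2, 3, 4, 9, 10, 11, 12, 18, 19, 20}, so |A + A| = 12.
Step 2: Doubling constant K = |A + A|/|A| = 12/5 = 12/5 ≈ 2.4000.
Step 3: Plünnecke-Ruzsa gives |3A| ≤ K³·|A| = (2.4000)³ · 5 ≈ 69.1200.
Step 4: Compute 3A = A + A + A directly by enumerating all triples (a,b,c) ∈ A³; |3A| = 22.
Step 5: Check 22 ≤ 69.1200? Yes ✓.

K = 12/5, Plünnecke-Ruzsa bound K³|A| ≈ 69.1200, |3A| = 22, inequality holds.


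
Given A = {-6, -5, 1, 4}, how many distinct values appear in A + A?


A + A = {a + a' : a, a' ∈ A}; |A| = 4.
General bounds: 2|A| - 1 ≤ |A + A| ≤ |A|(|A|+1)/2, i.e. 7 ≤ |A + A| ≤ 10.
Lower bound 2|A|-1 is attained iff A is an arithmetic progression.
Enumerate sums a + a' for a ≤ a' (symmetric, so this suffices):
a = -6: -6+-6=-12, -6+-5=-11, -6+1=-5, -6+4=-2
a = -5: -5+-5=-10, -5+1=-4, -5+4=-1
a = 1: 1+1=2, 1+4=5
a = 4: 4+4=8
Distinct sums: {-12, -11, -10, -5, -4, -2, -1, 2, 5, 8}
|A + A| = 10

|A + A| = 10


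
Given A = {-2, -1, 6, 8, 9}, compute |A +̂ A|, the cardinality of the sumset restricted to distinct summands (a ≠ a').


Restricted sumset: A +̂ A = {a + a' : a ∈ A, a' ∈ A, a ≠ a'}.
Equivalently, take A + A and drop any sum 2a that is achievable ONLY as a + a for a ∈ A (i.e. sums representable only with equal summands).
Enumerate pairs (a, a') with a < a' (symmetric, so each unordered pair gives one sum; this covers all a ≠ a'):
  -2 + -1 = -3
  -2 + 6 = 4
  -2 + 8 = 6
  -2 + 9 = 7
  -1 + 6 = 5
  -1 + 8 = 7
  -1 + 9 = 8
  6 + 8 = 14
  6 + 9 = 15
  8 + 9 = 17
Collected distinct sums: {-3, 4, 5, 6, 7, 8, 14, 15, 17}
|A +̂ A| = 9
(Reference bound: |A +̂ A| ≥ 2|A| - 3 for |A| ≥ 2, with |A| = 5 giving ≥ 7.)

|A +̂ A| = 9


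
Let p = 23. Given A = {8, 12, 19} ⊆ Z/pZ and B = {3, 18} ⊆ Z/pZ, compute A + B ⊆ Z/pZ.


Work in Z/23Z: reduce every sum a + b modulo 23.
Enumerate all 6 pairs:
a = 8: 8+3=11, 8+18=3
a = 12: 12+3=15, 12+18=7
a = 19: 19+3=22, 19+18=14
Distinct residues collected: {3, 7, 11, 14, 15, 22}
|A + B| = 6 (out of 23 total residues).

A + B = {3, 7, 11, 14, 15, 22}


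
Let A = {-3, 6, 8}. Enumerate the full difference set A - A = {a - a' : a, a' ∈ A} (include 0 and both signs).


A - A = {a - a' : a, a' ∈ A}.
Compute a - a' for each ordered pair (a, a'):
a = -3: -3--3=0, -3-6=-9, -3-8=-11
a = 6: 6--3=9, 6-6=0, 6-8=-2
a = 8: 8--3=11, 8-6=2, 8-8=0
Collecting distinct values (and noting 0 appears from a-a):
A - A = {-11, -9, -2, 0, 2, 9, 11}
|A - A| = 7

A - A = {-11, -9, -2, 0, 2, 9, 11}


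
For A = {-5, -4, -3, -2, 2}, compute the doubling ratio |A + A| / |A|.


|A| = 5.
Compute A + A by enumerating all 25 pairs.
A + A = {-10, -9, -8, -7, -6, -5, -4, -3, -2, -1, 0, 4}, so |A + A| = 12.
K = |A + A| / |A| = 12/5 (already in lowest terms) ≈ 2.4000.
Reference: AP of size 5 gives K = 9/5 ≈ 1.8000; a fully generic set of size 5 gives K ≈ 3.0000.

|A| = 5, |A + A| = 12, K = 12/5.


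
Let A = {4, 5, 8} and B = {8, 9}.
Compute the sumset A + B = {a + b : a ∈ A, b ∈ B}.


A + B = {a + b : a ∈ A, b ∈ B}.
Enumerate all |A|·|B| = 3·2 = 6 pairs (a, b) and collect distinct sums.
a = 4: 4+8=12, 4+9=13
a = 5: 5+8=13, 5+9=14
a = 8: 8+8=16, 8+9=17
Collecting distinct sums: A + B = {12, 13, 14, 16, 17}
|A + B| = 5

A + B = {12, 13, 14, 16, 17}


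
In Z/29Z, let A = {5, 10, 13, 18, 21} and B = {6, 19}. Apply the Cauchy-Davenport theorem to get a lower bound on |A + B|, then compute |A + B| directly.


Cauchy-Davenport: |A + B| ≥ min(p, |A| + |B| - 1) for A, B nonempty in Z/pZ.
|A| = 5, |B| = 2, p = 29.
CD lower bound = min(29, 5 + 2 - 1) = min(29, 6) = 6.
Compute A + B mod 29 directly:
a = 5: 5+6=11, 5+19=24
a = 10: 10+6=16, 10+19=0
a = 13: 13+6=19, 13+19=3
a = 18: 18+6=24, 18+19=8
a = 21: 21+6=27, 21+19=11
A + B = {0, 3, 8, 11, 16, 19, 24, 27}, so |A + B| = 8.
Verify: 8 ≥ 6? Yes ✓.

CD lower bound = 6, actual |A + B| = 8.


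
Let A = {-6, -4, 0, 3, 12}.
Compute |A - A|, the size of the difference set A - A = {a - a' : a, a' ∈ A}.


A - A = {a - a' : a, a' ∈ A}; |A| = 5.
Bounds: 2|A|-1 ≤ |A - A| ≤ |A|² - |A| + 1, i.e. 9 ≤ |A - A| ≤ 21.
Note: 0 ∈ A - A always (from a - a). The set is symmetric: if d ∈ A - A then -d ∈ A - A.
Enumerate nonzero differences d = a - a' with a > a' (then include -d):
Positive differences: {2, 3, 4, 6, 7, 9, 12, 16, 18}
Full difference set: {0} ∪ (positive diffs) ∪ (negative diffs).
|A - A| = 1 + 2·9 = 19 (matches direct enumeration: 19).

|A - A| = 19


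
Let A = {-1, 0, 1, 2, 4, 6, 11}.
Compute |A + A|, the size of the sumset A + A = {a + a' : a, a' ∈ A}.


A + A = {a + a' : a, a' ∈ A}; |A| = 7.
General bounds: 2|A| - 1 ≤ |A + A| ≤ |A|(|A|+1)/2, i.e. 13 ≤ |A + A| ≤ 28.
Lower bound 2|A|-1 is attained iff A is an arithmetic progression.
Enumerate sums a + a' for a ≤ a' (symmetric, so this suffices):
a = -1: -1+-1=-2, -1+0=-1, -1+1=0, -1+2=1, -1+4=3, -1+6=5, -1+11=10
a = 0: 0+0=0, 0+1=1, 0+2=2, 0+4=4, 0+6=6, 0+11=11
a = 1: 1+1=2, 1+2=3, 1+4=5, 1+6=7, 1+11=12
a = 2: 2+2=4, 2+4=6, 2+6=8, 2+11=13
a = 4: 4+4=8, 4+6=10, 4+11=15
a = 6: 6+6=12, 6+11=17
a = 11: 11+11=22
Distinct sums: {-2, -1, 0, 1, 2, 3, 4, 5, 6, 7, 8, 10, 11, 12, 13, 15, 17, 22}
|A + A| = 18

|A + A| = 18


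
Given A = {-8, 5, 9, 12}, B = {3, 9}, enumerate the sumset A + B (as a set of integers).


A + B = {a + b : a ∈ A, b ∈ B}.
Enumerate all |A|·|B| = 4·2 = 8 pairs (a, b) and collect distinct sums.
a = -8: -8+3=-5, -8+9=1
a = 5: 5+3=8, 5+9=14
a = 9: 9+3=12, 9+9=18
a = 12: 12+3=15, 12+9=21
Collecting distinct sums: A + B = {-5, 1, 8, 12, 14, 15, 18, 21}
|A + B| = 8

A + B = {-5, 1, 8, 12, 14, 15, 18, 21}
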